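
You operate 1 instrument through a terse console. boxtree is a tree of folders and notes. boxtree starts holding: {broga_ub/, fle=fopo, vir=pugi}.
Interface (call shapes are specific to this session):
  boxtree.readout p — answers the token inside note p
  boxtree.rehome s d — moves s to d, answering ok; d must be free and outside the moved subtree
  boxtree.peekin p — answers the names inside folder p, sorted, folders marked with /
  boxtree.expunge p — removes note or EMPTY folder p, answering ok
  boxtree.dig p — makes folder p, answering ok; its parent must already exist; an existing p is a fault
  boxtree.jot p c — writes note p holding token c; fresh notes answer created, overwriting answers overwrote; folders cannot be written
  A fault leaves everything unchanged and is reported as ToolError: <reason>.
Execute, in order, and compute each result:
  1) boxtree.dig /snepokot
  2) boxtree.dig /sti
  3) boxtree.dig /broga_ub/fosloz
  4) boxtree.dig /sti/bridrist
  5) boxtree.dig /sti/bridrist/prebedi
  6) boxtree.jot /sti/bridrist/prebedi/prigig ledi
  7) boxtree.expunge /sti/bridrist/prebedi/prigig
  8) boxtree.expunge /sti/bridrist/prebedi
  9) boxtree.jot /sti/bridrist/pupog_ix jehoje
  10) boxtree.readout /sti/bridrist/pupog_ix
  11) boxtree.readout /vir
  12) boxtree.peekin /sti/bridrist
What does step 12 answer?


> dig p=/snepokot
:: ok
> dig p=/sti
:: ok
> dig p=/broga_ub/fosloz
:: ok
> dig p=/sti/bridrist
:: ok
> dig p=/sti/bridrist/prebedi
:: ok
> jot p=/sti/bridrist/prebedi/prigig c=ledi
:: created
> expunge p=/sti/bridrist/prebedi/prigig
:: ok
> expunge p=/sti/bridrist/prebedi
:: ok
> jot p=/sti/bridrist/pupog_ix c=jehoje
:: created
> readout p=/sti/bridrist/pupog_ix
:: jehoje
> readout p=/vir
:: pugi
> peekin p=/sti/bridrist
:: [pupog_ix]

Answer: [pupog_ix]


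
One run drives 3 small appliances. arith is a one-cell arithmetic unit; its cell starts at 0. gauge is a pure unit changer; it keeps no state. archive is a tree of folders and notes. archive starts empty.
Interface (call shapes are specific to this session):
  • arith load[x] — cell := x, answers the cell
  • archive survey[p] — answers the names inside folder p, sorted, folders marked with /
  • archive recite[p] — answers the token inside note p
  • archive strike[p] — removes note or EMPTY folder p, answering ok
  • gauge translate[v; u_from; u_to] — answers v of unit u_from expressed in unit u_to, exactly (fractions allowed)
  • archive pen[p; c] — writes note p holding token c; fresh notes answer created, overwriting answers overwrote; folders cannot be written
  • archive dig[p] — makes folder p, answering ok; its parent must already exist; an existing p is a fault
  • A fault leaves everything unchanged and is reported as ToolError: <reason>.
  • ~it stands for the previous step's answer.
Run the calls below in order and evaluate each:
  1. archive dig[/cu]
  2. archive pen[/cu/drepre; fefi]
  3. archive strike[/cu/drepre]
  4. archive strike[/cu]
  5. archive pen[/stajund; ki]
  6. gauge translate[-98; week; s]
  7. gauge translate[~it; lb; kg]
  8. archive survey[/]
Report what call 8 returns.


Answer: [stajund]

Derivation:
CALL archive dig[/cu]
RET  ok
CALL archive pen[/cu/drepre; fefi]
RET  created
CALL archive strike[/cu/drepre]
RET  ok
CALL archive strike[/cu]
RET  ok
CALL archive pen[/stajund; ki]
RET  created
CALL gauge translate[-98; week; s]
RET  -59270400
CALL gauge translate[~it; lb; kg]
RET  -420071893857/15625
CALL archive survey[/]
RET  [stajund]


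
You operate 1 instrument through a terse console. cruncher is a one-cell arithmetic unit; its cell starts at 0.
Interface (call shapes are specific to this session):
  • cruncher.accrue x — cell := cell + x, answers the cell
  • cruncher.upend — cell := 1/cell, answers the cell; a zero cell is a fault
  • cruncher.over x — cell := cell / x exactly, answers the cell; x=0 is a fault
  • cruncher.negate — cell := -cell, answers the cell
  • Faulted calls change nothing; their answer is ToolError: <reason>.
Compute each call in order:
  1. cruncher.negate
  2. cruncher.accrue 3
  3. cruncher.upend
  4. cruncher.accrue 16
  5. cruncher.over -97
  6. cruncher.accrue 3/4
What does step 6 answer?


Answer: 677/1164

Derivation:
>> cruncher.negate()
<< 0
>> cruncher.accrue(3)
<< 3
>> cruncher.upend()
<< 1/3
>> cruncher.accrue(16)
<< 49/3
>> cruncher.over(-97)
<< -49/291
>> cruncher.accrue(3/4)
<< 677/1164


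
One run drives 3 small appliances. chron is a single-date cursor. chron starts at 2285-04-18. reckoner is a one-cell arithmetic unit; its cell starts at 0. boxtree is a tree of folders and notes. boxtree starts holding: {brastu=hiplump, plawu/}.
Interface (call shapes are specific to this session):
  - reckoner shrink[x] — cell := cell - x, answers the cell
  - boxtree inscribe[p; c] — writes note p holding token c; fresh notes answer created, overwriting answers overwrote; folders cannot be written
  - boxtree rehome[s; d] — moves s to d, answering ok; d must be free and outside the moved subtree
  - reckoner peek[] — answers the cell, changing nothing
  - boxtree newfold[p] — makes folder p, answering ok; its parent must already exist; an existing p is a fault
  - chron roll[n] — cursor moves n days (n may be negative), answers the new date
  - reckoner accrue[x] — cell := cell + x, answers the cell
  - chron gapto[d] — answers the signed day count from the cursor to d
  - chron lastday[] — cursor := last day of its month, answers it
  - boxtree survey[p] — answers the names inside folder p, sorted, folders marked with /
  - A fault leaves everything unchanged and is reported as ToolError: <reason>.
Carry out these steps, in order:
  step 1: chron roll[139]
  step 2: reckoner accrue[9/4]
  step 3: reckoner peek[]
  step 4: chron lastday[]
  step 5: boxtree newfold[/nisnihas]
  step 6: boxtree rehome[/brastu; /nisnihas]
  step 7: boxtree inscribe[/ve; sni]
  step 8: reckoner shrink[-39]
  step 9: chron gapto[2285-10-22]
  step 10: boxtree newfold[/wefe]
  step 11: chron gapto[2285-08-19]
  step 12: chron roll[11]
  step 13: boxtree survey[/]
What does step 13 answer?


;; 1. chron roll(139) => 2285-09-04
;; 2. reckoner accrue(9/4) => 9/4
;; 3. reckoner peek() => 9/4
;; 4. chron lastday() => 2285-09-30
;; 5. boxtree newfold(/nisnihas) => ok
;; 6. boxtree rehome(/brastu, /nisnihas) => ToolError: exists
;; 7. boxtree inscribe(/ve, sni) => created
;; 8. reckoner shrink(-39) => 165/4
;; 9. chron gapto(2285-10-22) => 22
;; 10. boxtree newfold(/wefe) => ok
;; 11. chron gapto(2285-08-19) => -42
;; 12. chron roll(11) => 2285-10-11
;; 13. boxtree survey(/) => [brastu, nisnihas/, plawu/, ve, wefe/]

Answer: [brastu, nisnihas/, plawu/, ve, wefe/]


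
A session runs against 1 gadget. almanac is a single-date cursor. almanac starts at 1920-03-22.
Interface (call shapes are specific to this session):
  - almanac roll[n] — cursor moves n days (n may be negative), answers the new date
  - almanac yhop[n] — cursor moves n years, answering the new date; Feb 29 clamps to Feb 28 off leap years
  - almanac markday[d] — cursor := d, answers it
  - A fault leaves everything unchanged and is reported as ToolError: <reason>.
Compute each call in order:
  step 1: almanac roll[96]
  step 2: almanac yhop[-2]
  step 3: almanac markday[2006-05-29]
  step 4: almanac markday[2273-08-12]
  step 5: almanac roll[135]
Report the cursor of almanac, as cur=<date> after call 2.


CALL almanac roll[96]
RET  1920-06-26
CALL almanac yhop[-2]
RET  1918-06-26
CALL almanac markday[2006-05-29]
RET  2006-05-29
CALL almanac markday[2273-08-12]
RET  2273-08-12
CALL almanac roll[135]
RET  2273-12-25

Answer: cur=1918-06-26


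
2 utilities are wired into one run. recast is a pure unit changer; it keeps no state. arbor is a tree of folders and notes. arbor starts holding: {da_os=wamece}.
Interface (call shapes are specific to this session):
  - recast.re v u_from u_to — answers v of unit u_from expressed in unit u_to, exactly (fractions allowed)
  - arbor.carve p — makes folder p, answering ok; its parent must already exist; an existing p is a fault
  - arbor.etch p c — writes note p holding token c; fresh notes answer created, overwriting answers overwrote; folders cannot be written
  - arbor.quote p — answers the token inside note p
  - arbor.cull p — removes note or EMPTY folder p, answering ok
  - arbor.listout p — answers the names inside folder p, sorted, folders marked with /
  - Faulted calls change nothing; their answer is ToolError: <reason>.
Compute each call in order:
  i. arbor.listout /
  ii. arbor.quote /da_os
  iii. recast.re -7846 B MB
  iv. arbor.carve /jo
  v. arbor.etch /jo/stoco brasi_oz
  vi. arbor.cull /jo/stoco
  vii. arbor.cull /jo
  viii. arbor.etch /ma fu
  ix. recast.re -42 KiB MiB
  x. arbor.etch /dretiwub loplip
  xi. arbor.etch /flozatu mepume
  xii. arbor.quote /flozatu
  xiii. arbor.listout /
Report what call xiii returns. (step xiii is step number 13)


Answer: [da_os, dretiwub, flozatu, ma]

Derivation:
→ arbor.listout(p: /)
← [da_os]
→ arbor.quote(p: /da_os)
← wamece
→ recast.re(v: -7846, u_from: B, u_to: MB)
← -3923/500000
→ arbor.carve(p: /jo)
← ok
→ arbor.etch(p: /jo/stoco, c: brasi_oz)
← created
→ arbor.cull(p: /jo/stoco)
← ok
→ arbor.cull(p: /jo)
← ok
→ arbor.etch(p: /ma, c: fu)
← created
→ recast.re(v: -42, u_from: KiB, u_to: MiB)
← -21/512
→ arbor.etch(p: /dretiwub, c: loplip)
← created
→ arbor.etch(p: /flozatu, c: mepume)
← created
→ arbor.quote(p: /flozatu)
← mepume
→ arbor.listout(p: /)
← [da_os, dretiwub, flozatu, ma]


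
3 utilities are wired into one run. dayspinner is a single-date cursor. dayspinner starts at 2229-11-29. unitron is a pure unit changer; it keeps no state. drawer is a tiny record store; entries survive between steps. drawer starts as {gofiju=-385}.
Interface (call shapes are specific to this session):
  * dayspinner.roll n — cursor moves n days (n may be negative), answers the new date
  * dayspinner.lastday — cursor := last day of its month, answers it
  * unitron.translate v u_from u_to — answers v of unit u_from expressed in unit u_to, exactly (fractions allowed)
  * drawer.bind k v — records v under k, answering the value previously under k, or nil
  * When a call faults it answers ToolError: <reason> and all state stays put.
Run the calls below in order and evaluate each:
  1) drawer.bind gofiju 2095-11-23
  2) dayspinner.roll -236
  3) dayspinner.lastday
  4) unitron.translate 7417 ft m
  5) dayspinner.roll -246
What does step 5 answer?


-- bind(k→gofiju, v→2095-11-23) ~> -385
-- roll(n→-236) ~> 2229-04-07
-- lastday() ~> 2229-04-30
-- translate(v→7417, u_from→ft, u_to→m) ~> 2825877/1250
-- roll(n→-246) ~> 2228-08-27

Answer: 2228-08-27


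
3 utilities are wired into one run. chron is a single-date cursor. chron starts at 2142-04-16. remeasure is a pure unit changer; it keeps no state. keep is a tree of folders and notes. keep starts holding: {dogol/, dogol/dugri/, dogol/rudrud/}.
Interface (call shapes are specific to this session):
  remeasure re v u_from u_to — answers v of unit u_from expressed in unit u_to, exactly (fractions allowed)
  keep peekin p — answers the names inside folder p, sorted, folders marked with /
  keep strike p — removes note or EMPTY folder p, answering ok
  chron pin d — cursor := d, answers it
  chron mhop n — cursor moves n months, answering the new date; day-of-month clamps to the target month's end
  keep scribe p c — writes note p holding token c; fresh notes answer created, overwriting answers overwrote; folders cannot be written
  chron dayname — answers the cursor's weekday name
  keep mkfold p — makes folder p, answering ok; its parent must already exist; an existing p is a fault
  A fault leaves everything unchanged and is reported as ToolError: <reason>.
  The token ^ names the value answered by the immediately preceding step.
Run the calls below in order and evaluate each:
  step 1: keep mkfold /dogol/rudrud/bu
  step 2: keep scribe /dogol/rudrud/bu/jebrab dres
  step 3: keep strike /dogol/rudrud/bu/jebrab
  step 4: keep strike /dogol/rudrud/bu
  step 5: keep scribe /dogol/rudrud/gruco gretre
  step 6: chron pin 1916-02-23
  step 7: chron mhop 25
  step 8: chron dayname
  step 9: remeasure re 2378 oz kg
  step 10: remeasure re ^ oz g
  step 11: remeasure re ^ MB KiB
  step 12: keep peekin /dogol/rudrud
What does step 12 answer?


Answer: [gruco]

Derivation:
Invoking keep mkfold on p→/dogol/rudrud/bu: ok.
I try keep scribe on p→/dogol/rudrud/bu/jebrab, c→dres, → created.
Now I run keep strike on p→/dogol/rudrud/bu/jebrab, which returns ok.
I call keep strike on p→/dogol/rudrud/bu: ok.
I try keep scribe on p→/dogol/rudrud/gruco, c→gretre, giving created.
I run chron pin on d→1916-02-23, and see 1916-02-23.
Then chron mhop on n→25, which returns 1918-03-23.
Calling chron dayname(), giving Saturday.
Invoking remeasure re on v→2378, u_from→oz, u_to→kg, and get 53932132793/800000000.
I call remeasure re on v→^, u_from→oz, u_to→g, giving 2446320393273158941/1280000000000000.
Now I run remeasure re on v→^, u_from→MB, u_to→KiB, and see 2446320393273158941/1310720000000.
I call keep peekin on p→/dogol/rudrud, giving [gruco].


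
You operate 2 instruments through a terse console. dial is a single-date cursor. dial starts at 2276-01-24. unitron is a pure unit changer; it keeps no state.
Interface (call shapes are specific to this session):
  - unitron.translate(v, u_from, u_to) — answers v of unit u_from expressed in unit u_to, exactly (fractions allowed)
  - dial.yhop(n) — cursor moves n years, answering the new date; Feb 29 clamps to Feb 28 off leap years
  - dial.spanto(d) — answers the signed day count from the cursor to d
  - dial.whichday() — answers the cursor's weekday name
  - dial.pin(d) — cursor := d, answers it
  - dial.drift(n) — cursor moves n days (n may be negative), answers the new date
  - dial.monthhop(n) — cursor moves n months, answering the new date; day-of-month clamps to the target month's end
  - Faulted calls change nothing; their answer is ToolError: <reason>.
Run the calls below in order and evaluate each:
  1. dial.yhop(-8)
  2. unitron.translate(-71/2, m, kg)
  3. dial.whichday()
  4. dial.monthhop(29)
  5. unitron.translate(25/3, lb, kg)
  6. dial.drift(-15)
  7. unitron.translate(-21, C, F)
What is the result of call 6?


Answer: 2270-06-09

Derivation:
> yhop n='-8'
  2268-01-24
> translate v='-71/2' u_from='m' u_to='kg'
  ToolError: incompatible units
> whichday
  Friday
> monthhop n='29'
  2270-06-24
> translate v='25/3' u_from='lb' u_to='kg'
  45359237/12000000
> drift n='-15'
  2270-06-09
> translate v='-21' u_from='C' u_to='F'
  -29/5


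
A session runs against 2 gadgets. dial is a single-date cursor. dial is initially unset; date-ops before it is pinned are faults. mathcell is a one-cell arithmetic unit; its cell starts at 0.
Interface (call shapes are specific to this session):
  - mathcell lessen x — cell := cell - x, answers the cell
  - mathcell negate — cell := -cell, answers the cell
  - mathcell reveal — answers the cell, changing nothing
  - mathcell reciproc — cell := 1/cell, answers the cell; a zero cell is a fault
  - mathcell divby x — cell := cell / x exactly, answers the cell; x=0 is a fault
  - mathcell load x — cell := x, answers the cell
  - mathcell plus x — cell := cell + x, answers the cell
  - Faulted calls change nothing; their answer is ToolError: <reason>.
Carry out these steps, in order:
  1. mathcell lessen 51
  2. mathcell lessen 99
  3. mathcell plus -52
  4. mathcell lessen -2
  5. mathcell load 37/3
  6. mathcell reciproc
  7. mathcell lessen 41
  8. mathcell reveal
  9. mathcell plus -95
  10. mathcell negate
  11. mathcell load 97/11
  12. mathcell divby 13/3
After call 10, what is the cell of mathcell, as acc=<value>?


Answer: acc=5029/37

Derivation:
-> mathcell lessen(x=51)
<- -51
-> mathcell lessen(x=99)
<- -150
-> mathcell plus(x=-52)
<- -202
-> mathcell lessen(x=-2)
<- -200
-> mathcell load(x=37/3)
<- 37/3
-> mathcell reciproc()
<- 3/37
-> mathcell lessen(x=41)
<- -1514/37
-> mathcell reveal()
<- -1514/37
-> mathcell plus(x=-95)
<- -5029/37
-> mathcell negate()
<- 5029/37
-> mathcell load(x=97/11)
<- 97/11
-> mathcell divby(x=13/3)
<- 291/143


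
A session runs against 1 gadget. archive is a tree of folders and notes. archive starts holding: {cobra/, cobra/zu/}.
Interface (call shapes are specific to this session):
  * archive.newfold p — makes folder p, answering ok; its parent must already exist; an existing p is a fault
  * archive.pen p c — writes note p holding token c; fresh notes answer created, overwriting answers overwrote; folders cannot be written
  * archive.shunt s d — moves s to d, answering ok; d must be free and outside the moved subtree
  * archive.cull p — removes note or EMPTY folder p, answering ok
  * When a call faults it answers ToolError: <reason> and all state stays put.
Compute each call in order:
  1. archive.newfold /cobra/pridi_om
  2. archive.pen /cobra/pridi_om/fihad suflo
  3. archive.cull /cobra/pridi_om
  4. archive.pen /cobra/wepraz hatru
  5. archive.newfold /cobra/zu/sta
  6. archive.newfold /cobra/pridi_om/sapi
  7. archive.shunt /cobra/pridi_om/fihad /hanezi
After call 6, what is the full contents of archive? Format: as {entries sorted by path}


Answer: {cobra/, cobra/pridi_om/, cobra/pridi_om/fihad=suflo, cobra/pridi_om/sapi/, cobra/wepraz=hatru, cobra/zu/, cobra/zu/sta/}

Derivation:
# 1. archive.newfold(p: /cobra/pridi_om) : ok
# 2. archive.pen(p: /cobra/pridi_om/fihad, c: suflo) : created
# 3. archive.cull(p: /cobra/pridi_om) : ToolError: not empty
# 4. archive.pen(p: /cobra/wepraz, c: hatru) : created
# 5. archive.newfold(p: /cobra/zu/sta) : ok
# 6. archive.newfold(p: /cobra/pridi_om/sapi) : ok
# 7. archive.shunt(s: /cobra/pridi_om/fihad, d: /hanezi) : ok


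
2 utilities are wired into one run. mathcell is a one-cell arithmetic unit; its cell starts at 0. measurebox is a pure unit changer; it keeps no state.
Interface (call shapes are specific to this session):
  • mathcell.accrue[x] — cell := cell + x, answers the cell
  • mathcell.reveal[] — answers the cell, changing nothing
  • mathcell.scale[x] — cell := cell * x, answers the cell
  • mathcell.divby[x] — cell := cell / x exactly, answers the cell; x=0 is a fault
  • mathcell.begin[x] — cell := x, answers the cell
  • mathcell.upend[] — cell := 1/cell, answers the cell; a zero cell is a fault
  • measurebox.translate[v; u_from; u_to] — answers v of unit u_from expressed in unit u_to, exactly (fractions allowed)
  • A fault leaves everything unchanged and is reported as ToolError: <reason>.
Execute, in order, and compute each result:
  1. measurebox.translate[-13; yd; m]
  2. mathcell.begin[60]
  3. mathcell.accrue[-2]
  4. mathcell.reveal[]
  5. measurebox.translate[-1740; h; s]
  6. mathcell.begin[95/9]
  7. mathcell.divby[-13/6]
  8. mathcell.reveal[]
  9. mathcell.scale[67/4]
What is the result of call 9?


>>> translate v: -13 u_from: yd u_to: m
[out] -14859/1250
>>> begin x: 60
[out] 60
>>> accrue x: -2
[out] 58
>>> reveal
[out] 58
>>> translate v: -1740 u_from: h u_to: s
[out] -6264000
>>> begin x: 95/9
[out] 95/9
>>> divby x: -13/6
[out] -190/39
>>> reveal
[out] -190/39
>>> scale x: 67/4
[out] -6365/78

Answer: -6365/78


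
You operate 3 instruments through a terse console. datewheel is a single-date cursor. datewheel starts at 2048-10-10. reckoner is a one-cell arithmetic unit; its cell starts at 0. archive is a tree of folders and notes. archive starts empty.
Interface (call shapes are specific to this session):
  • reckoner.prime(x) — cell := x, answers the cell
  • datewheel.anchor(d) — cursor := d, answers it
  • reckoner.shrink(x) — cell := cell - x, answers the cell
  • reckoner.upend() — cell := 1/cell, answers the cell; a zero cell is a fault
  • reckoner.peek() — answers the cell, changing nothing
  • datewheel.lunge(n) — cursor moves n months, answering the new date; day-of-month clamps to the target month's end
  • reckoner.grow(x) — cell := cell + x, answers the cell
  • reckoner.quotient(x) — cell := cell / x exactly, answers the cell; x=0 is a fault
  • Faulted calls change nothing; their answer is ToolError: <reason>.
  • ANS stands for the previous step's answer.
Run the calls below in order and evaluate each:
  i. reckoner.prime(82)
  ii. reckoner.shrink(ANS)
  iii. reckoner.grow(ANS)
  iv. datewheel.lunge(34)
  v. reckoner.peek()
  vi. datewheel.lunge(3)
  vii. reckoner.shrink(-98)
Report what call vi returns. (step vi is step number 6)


>> prime(x→82)
<< 82
>> shrink(x→ANS)
<< 0
>> grow(x→ANS)
<< 0
>> lunge(n→34)
<< 2051-08-10
>> peek()
<< 0
>> lunge(n→3)
<< 2051-11-10
>> shrink(x→-98)
<< 98

Answer: 2051-11-10


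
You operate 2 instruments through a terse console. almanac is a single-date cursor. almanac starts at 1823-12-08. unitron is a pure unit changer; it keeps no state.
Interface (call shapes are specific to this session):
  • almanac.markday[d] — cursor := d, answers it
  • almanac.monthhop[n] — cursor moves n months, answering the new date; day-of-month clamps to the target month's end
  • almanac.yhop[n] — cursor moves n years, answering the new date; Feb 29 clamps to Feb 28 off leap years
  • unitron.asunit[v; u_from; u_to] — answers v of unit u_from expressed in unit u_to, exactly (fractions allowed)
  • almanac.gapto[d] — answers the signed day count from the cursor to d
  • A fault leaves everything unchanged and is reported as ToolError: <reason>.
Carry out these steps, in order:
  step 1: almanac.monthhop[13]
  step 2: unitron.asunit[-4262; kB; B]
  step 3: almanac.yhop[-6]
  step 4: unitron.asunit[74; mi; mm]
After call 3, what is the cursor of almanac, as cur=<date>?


$ monthhop n='13'
[out] 1825-01-08
$ asunit v='-4262' u_from='kB' u_to='B'
[out] -4262000
$ yhop n='-6'
[out] 1819-01-08
$ asunit v='74' u_from='mi' u_to='mm'
[out] 119091456

Answer: cur=1819-01-08


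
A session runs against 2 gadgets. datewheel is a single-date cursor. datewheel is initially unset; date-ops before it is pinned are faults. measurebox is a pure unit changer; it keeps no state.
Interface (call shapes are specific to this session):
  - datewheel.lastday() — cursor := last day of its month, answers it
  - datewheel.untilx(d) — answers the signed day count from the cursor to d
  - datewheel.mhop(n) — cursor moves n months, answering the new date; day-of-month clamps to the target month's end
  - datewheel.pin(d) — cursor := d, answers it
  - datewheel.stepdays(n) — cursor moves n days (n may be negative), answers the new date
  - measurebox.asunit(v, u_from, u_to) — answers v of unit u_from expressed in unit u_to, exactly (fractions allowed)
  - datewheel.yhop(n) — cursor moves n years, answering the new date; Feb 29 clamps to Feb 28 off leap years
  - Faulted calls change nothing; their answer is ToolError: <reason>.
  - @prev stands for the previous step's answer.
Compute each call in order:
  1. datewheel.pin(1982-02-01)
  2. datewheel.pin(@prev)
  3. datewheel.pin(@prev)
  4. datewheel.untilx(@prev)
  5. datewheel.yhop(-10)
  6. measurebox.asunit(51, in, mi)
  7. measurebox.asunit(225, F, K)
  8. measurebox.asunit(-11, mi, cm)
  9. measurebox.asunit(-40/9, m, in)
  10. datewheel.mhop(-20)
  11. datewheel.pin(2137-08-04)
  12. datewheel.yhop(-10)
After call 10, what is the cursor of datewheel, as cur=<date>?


I try datewheel.pin using d=1982-02-01, and get 1982-02-01.
Then datewheel.pin using d=@prev, and observe 1982-02-01.
I run datewheel.pin using d=@prev, — result: 1982-02-01.
Then datewheel.untilx using d=@prev, — result: 0.
I use datewheel.yhop using n=-10: 1972-02-01.
Then measurebox.asunit using v=51, u_from=in, u_to=mi, and see 17/21120.
I call measurebox.asunit using v=225, u_from=F, u_to=K, which returns 68467/180.
Invoking measurebox.asunit using v=-11, u_from=mi, u_to=cm, → -8851392/5.
Then measurebox.asunit using v=-40/9, u_from=m, u_to=in, and get -200000/1143.
I use datewheel.mhop using n=-20, and get 1970-06-01.
Then datewheel.pin using d=2137-08-04, — result: 2137-08-04.
I use datewheel.yhop using n=-10, giving 2127-08-04.

Answer: cur=1970-06-01


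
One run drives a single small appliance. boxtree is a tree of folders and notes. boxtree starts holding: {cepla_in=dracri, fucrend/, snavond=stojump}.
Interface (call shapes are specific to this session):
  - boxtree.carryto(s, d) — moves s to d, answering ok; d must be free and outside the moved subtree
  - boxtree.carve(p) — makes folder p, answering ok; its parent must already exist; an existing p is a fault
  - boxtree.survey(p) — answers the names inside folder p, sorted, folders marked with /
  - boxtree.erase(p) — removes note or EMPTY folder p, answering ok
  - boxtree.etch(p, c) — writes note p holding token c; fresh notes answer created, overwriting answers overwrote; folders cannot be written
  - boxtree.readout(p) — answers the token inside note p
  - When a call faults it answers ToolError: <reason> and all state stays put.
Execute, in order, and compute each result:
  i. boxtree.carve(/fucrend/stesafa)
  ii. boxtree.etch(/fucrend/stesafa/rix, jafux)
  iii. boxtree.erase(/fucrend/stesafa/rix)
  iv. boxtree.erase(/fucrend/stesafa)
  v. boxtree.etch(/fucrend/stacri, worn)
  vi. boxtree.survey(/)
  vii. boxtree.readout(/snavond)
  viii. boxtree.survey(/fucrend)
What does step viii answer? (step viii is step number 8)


CALL carve[p='/fucrend/stesafa']
RET  ok
CALL etch[p='/fucrend/stesafa/rix'; c='jafux']
RET  created
CALL erase[p='/fucrend/stesafa/rix']
RET  ok
CALL erase[p='/fucrend/stesafa']
RET  ok
CALL etch[p='/fucrend/stacri'; c='worn']
RET  created
CALL survey[p='/']
RET  [cepla_in, fucrend/, snavond]
CALL readout[p='/snavond']
RET  stojump
CALL survey[p='/fucrend']
RET  [stacri]

Answer: [stacri]


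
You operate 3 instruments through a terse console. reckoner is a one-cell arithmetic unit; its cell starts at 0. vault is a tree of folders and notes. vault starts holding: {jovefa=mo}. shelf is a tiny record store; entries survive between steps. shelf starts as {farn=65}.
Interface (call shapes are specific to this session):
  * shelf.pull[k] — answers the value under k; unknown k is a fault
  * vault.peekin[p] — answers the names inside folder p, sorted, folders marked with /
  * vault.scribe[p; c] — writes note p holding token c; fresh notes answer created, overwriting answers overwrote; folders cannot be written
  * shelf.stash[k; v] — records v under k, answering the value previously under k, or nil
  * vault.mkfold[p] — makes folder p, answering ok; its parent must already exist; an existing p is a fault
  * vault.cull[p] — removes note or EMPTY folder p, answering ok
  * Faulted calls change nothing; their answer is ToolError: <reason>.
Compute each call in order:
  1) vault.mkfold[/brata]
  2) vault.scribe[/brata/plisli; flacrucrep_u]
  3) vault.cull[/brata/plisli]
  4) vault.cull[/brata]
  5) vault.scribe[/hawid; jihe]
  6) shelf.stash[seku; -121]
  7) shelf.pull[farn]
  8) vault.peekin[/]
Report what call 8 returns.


> vault.mkfold p: /brata
  ok
> vault.scribe p: /brata/plisli c: flacrucrep_u
  created
> vault.cull p: /brata/plisli
  ok
> vault.cull p: /brata
  ok
> vault.scribe p: /hawid c: jihe
  created
> shelf.stash k: seku v: -121
  nil
> shelf.pull k: farn
  65
> vault.peekin p: /
  [hawid, jovefa]

Answer: [hawid, jovefa]


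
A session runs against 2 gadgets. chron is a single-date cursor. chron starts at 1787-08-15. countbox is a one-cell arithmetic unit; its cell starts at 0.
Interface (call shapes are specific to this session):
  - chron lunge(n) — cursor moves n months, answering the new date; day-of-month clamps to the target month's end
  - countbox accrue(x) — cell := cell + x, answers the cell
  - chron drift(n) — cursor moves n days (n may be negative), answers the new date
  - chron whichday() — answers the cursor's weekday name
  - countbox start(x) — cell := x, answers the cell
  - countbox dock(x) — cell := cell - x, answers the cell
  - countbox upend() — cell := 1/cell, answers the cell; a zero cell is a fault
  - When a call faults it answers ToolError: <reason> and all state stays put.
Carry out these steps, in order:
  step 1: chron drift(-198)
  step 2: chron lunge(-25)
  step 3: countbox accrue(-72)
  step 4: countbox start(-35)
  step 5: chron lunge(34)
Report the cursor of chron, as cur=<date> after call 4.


CALL chron drift[-198]
RET  1787-01-29
CALL chron lunge[-25]
RET  1784-12-29
CALL countbox accrue[-72]
RET  -72
CALL countbox start[-35]
RET  -35
CALL chron lunge[34]
RET  1787-10-29

Answer: cur=1784-12-29


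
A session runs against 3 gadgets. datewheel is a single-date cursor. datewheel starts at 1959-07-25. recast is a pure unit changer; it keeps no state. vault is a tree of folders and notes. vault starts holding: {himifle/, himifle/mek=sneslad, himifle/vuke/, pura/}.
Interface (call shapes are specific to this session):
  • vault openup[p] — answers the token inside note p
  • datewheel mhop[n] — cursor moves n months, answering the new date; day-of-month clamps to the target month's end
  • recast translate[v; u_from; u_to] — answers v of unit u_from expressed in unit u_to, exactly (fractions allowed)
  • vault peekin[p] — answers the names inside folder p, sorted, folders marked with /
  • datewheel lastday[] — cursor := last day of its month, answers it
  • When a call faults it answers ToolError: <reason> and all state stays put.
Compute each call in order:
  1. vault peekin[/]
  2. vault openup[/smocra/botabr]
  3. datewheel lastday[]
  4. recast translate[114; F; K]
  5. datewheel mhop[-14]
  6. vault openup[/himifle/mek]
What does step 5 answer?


% vault peekin p='/'
= [himifle/, pura/]
% vault openup p='/smocra/botabr'
= ToolError: not found
% datewheel lastday
= 1959-07-31
% recast translate v='114' u_from='F' u_to='K'
= 57367/180
% datewheel mhop n='-14'
= 1958-05-31
% vault openup p='/himifle/mek'
= sneslad

Answer: 1958-05-31


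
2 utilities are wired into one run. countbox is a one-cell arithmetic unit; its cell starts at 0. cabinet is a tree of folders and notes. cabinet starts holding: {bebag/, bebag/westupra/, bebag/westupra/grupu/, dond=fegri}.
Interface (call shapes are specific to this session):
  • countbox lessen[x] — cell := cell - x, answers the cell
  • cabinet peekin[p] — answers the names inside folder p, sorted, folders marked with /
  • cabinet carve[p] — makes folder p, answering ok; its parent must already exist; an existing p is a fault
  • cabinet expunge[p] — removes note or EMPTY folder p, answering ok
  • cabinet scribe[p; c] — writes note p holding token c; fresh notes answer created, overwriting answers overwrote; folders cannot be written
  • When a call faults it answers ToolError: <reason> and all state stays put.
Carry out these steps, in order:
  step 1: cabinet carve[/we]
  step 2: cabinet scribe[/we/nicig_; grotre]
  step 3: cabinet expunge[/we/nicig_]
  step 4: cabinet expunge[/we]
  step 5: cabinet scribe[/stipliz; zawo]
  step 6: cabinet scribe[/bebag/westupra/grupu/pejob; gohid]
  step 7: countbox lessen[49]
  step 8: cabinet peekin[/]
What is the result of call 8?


-- cabinet carve(/we) == ok
-- cabinet scribe(/we/nicig_, grotre) == created
-- cabinet expunge(/we/nicig_) == ok
-- cabinet expunge(/we) == ok
-- cabinet scribe(/stipliz, zawo) == created
-- cabinet scribe(/bebag/westupra/grupu/pejob, gohid) == created
-- countbox lessen(49) == -49
-- cabinet peekin(/) == [bebag/, dond, stipliz]

Answer: [bebag/, dond, stipliz]


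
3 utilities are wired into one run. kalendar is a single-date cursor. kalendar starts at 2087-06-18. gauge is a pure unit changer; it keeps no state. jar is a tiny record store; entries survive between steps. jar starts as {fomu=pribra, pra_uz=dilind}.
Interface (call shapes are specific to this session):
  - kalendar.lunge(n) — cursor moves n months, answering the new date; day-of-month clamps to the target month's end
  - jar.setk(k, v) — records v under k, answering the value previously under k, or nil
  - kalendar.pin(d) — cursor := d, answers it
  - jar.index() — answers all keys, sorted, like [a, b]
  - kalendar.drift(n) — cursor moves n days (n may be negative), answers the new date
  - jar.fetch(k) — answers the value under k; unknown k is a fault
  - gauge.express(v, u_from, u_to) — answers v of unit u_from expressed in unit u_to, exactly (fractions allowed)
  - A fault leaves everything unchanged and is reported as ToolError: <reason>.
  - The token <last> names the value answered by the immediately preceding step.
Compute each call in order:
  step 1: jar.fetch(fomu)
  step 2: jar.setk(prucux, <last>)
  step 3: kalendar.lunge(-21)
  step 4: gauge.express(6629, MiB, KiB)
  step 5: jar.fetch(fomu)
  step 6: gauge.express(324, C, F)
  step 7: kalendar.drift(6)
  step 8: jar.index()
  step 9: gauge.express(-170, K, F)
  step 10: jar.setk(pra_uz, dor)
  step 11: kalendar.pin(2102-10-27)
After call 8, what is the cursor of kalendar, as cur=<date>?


Do: jar.fetch[k=fomu]
See: pribra
Do: jar.setk[k=prucux; v=<last>]
See: nil
Do: kalendar.lunge[n=-21]
See: 2085-09-18
Do: gauge.express[v=6629; u_from=MiB; u_to=KiB]
See: 6788096
Do: jar.fetch[k=fomu]
See: pribra
Do: gauge.express[v=324; u_from=C; u_to=F]
See: 3076/5
Do: kalendar.drift[n=6]
See: 2085-09-24
Do: jar.index[]
See: [fomu, pra_uz, prucux]
Do: gauge.express[v=-170; u_from=K; u_to=F]
See: -76567/100
Do: jar.setk[k=pra_uz; v=dor]
See: dilind
Do: kalendar.pin[d=2102-10-27]
See: 2102-10-27

Answer: cur=2085-09-24


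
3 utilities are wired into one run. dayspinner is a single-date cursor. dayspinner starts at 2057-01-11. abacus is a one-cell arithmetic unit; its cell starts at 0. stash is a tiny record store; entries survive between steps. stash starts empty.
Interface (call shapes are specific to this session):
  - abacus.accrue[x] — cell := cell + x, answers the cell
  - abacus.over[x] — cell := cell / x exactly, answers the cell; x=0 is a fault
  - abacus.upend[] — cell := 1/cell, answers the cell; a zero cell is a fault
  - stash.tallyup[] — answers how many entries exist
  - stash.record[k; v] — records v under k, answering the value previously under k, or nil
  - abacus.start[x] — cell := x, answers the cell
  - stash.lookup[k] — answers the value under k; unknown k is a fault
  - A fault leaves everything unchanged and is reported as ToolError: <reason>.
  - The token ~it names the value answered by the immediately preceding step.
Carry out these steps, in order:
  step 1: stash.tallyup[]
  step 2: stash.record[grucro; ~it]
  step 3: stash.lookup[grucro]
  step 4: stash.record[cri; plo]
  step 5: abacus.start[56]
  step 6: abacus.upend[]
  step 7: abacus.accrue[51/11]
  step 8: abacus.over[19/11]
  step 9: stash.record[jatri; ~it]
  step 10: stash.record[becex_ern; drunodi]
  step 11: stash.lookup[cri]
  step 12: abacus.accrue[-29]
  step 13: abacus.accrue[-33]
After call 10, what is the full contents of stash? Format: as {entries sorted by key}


Act: stash.tallyup[]
Obs: 0
Act: stash.record[k→grucro; v→~it]
Obs: nil
Act: stash.lookup[k→grucro]
Obs: 0
Act: stash.record[k→cri; v→plo]
Obs: nil
Act: abacus.start[x→56]
Obs: 56
Act: abacus.upend[]
Obs: 1/56
Act: abacus.accrue[x→51/11]
Obs: 2867/616
Act: abacus.over[x→19/11]
Obs: 2867/1064
Act: stash.record[k→jatri; v→~it]
Obs: nil
Act: stash.record[k→becex_ern; v→drunodi]
Obs: nil
Act: stash.lookup[k→cri]
Obs: plo
Act: abacus.accrue[x→-29]
Obs: -27989/1064
Act: abacus.accrue[x→-33]
Obs: -63101/1064

Answer: {becex_ern=drunodi, cri=plo, grucro=0, jatri=2867/1064}


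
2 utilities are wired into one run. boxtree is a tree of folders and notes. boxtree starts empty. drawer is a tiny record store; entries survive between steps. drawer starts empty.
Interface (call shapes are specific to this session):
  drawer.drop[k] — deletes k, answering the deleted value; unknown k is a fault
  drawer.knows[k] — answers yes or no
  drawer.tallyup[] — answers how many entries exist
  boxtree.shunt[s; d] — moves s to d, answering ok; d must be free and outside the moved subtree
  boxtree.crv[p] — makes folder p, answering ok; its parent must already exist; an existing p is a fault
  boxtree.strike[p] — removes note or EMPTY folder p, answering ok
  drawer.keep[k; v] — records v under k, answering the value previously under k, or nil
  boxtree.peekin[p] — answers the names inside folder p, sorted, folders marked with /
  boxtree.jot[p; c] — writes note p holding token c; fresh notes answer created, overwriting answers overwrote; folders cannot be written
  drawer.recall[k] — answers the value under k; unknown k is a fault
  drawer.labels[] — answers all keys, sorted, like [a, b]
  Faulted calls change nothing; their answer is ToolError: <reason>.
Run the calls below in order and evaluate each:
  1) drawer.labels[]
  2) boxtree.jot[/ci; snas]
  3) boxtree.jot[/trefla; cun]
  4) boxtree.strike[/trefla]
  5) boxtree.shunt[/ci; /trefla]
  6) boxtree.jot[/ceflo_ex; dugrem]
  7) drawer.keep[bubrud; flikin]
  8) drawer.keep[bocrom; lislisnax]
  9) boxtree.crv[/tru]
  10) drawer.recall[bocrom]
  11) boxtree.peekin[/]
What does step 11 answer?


→ drawer.labels()
← []
→ boxtree.jot(p=/ci, c=snas)
← created
→ boxtree.jot(p=/trefla, c=cun)
← created
→ boxtree.strike(p=/trefla)
← ok
→ boxtree.shunt(s=/ci, d=/trefla)
← ok
→ boxtree.jot(p=/ceflo_ex, c=dugrem)
← created
→ drawer.keep(k=bubrud, v=flikin)
← nil
→ drawer.keep(k=bocrom, v=lislisnax)
← nil
→ boxtree.crv(p=/tru)
← ok
→ drawer.recall(k=bocrom)
← lislisnax
→ boxtree.peekin(p=/)
← [ceflo_ex, trefla, tru/]

Answer: [ceflo_ex, trefla, tru/]


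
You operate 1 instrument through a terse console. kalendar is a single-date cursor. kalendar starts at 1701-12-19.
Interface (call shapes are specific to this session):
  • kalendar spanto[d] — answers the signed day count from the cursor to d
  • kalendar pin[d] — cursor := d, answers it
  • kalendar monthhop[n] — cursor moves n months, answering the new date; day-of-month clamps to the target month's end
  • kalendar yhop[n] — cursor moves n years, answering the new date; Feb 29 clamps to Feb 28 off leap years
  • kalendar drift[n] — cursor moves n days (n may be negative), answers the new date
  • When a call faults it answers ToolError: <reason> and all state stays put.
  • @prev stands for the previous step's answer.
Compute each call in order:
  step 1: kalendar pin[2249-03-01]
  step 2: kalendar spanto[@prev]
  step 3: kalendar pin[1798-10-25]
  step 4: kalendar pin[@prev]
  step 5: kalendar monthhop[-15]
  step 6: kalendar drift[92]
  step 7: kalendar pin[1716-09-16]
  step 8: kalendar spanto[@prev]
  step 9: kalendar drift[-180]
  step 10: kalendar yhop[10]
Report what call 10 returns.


Answer: 1726-03-20

Derivation:
==> kalendar pin(d=2249-03-01)
<== 2249-03-01
==> kalendar spanto(d=@prev)
<== 0
==> kalendar pin(d=1798-10-25)
<== 1798-10-25
==> kalendar pin(d=@prev)
<== 1798-10-25
==> kalendar monthhop(n=-15)
<== 1797-07-25
==> kalendar drift(n=92)
<== 1797-10-25
==> kalendar pin(d=1716-09-16)
<== 1716-09-16
==> kalendar spanto(d=@prev)
<== 0
==> kalendar drift(n=-180)
<== 1716-03-20
==> kalendar yhop(n=10)
<== 1726-03-20


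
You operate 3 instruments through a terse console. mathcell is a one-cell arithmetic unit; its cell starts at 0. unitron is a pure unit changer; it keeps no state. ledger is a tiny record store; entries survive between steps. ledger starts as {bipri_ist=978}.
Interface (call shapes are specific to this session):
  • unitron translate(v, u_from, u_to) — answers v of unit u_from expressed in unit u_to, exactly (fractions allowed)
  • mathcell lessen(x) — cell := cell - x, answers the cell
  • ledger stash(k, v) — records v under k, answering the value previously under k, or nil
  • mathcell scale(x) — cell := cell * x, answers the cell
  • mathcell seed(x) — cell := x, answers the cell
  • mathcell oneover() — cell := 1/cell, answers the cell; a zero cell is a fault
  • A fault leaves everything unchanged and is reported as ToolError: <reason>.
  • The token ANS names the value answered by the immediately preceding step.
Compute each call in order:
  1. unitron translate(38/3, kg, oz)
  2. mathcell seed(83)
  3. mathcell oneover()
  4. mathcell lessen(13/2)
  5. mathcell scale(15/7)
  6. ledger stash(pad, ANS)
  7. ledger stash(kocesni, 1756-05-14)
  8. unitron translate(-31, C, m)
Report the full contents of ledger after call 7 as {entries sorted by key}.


Do: unitron translate[v: 38/3; u_from: kg; u_to: oz]
See: 60800000000/136077711
Do: mathcell seed[x: 83]
See: 83
Do: mathcell oneover[]
See: 1/83
Do: mathcell lessen[x: 13/2]
See: -1077/166
Do: mathcell scale[x: 15/7]
See: -16155/1162
Do: ledger stash[k: pad; v: ANS]
See: nil
Do: ledger stash[k: kocesni; v: 1756-05-14]
See: nil
Do: unitron translate[v: -31; u_from: C; u_to: m]
See: ToolError: incompatible units

Answer: {bipri_ist=978, kocesni=1756-05-14, pad=-16155/1162}
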